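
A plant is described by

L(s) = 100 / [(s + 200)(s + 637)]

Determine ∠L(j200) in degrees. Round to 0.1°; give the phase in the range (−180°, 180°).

At s = jω = j200:
pole (s+200): 200 + j200 → |·| = √(200²+200²) = √80000 ≈ 282.84, ∠ = arctan(200/200) ≈ 45.00°
pole (s+637): 637 + j200 → |·| = √(637²+200²) = √445769 ≈ 667.66, ∠ = arctan(200/637) ≈ 17.43°
∠L = 0.00° − 62.43° = -62.43°

-62.4°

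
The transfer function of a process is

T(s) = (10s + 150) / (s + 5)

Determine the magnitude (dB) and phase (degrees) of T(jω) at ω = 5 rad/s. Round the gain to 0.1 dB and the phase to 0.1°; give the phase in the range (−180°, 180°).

Substitute s = j5:
Numerator: 10(j5) + 150 = 150 + j50
Denominator: (j5) + 5 = 5 + j5
|N| = √(150² + 50²) ≈ 158.11, ∠N ≈ 18.43°
|D| = √(5² + 5²) ≈ 7.0711, ∠D ≈ 45.00°
|T| = 158.11 / 7.0711 ≈ 22.36
Gain = 20 log₁₀(22.36) ≈ 26.99 dB
∠T = 18.43° − 45.00° = -26.57°

27.0 dB, -26.6°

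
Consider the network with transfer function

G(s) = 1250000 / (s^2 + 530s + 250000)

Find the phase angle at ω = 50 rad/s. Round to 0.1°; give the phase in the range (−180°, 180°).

-6.1°

At s = jω = j50:
quadratic: (j50)² + 530·j50 + 250000 = 247500 + j26500 → |·| ≈ 2.4891e+05, ∠ ≈ 6.11°
∠G = 0.00° − 6.11° = -6.11°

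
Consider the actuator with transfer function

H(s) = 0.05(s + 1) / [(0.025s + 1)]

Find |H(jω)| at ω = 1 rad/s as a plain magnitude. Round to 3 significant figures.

At ω = 1 rad/s:
zero (1 + j1·1) = 1 + j1 → |·| ≈ 1.4142, ∠ ≈ 45.00°
pole (1 + j1·0.025) = 1 + j0.025 → |·| ≈ 1.0003, ∠ ≈ 1.43°
|H| = 0.05 · 1.4142 / (1.0003) ≈ 0.070689

0.0707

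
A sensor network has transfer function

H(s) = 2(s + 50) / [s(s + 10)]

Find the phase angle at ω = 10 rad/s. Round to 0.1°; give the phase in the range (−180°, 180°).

At s = jω = j10:
zero (s+50): 50 + j10 → |·| = √(50²+10²) = √2600 ≈ 50.99, ∠ = arctan(10/50) ≈ 11.31°
pole (s+10): 10 + j10 → |·| = √(10²+10²) = √200 ≈ 14.142, ∠ = arctan(10/10) ≈ 45.00°
pole at origin: |s| = 10, ∠ = 90.00° (in denominator)
∠H = 11.31° − 135.00° = -123.69°

-123.7°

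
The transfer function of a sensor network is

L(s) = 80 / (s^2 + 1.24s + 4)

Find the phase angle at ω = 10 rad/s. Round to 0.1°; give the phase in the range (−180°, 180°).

-172.6°

At s = jω = j10:
quadratic: (j10)² + 1.24·j10 + 4 = -96 + j12.4 → |·| ≈ 96.798, ∠ ≈ 172.64°
∠L = 0.00° − 172.64° = -172.64°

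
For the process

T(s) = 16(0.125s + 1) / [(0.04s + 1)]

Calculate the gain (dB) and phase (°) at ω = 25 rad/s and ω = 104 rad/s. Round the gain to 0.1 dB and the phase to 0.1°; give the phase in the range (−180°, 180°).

At ω = 25 rad/s:
zero (1 + j25·0.125) = 1 + j3.125 → |·| ≈ 3.2811, ∠ ≈ 72.26°
pole (1 + j25·0.04) = 1 + j1 → |·| ≈ 1.4142, ∠ ≈ 45.00°
|T| = 16 · 3.2811 / (1.4142) ≈ 37.122
Gain = 20 log₁₀(37.122) ≈ 31.39 dB
∠T = (72.26°) − (45.00°) = 27.26°

At ω = 104 rad/s:
zero (1 + j104·0.125) = 1 + j13 → |·| ≈ 13.038, ∠ ≈ 85.60°
pole (1 + j104·0.04) = 1 + j4.16 → |·| ≈ 4.2785, ∠ ≈ 76.48°
|T| = 16 · 13.038 / (4.2785) ≈ 48.757
Gain = 20 log₁₀(48.757) ≈ 33.76 dB
∠T = (85.60°) − (76.48°) = 9.12°

ω = 25: 31.4 dB, 27.3°; ω = 104: 33.8 dB, 9.1°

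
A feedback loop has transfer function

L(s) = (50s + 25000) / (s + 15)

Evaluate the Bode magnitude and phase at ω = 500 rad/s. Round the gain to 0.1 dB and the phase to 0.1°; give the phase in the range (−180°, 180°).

Substitute s = j500:
Numerator: 50(j500) + 25000 = 25000 + j25000
Denominator: (j500) + 15 = 15 + j500
|N| = √(25000² + 25000²) ≈ 35355, ∠N ≈ 45.00°
|D| = √(15² + 500²) ≈ 500.22, ∠D ≈ 88.28°
|L| = 35355 / 500.22 ≈ 70.679
Gain = 20 log₁₀(70.679) ≈ 36.99 dB
∠L = 45.00° − 88.28° = -43.28°

37.0 dB, -43.3°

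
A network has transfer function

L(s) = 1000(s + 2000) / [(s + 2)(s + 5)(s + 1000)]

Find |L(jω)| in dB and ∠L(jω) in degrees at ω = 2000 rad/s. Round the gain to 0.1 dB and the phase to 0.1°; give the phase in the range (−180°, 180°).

-70.0 dB, 161.8°

At s = jω = j2000:
zero (s+2000): 2000 + j2000 → |·| = √(2000²+2000²) = √8000000 ≈ 2828.4, ∠ = arctan(2000/2000) ≈ 45.00°
pole (s+2): 2 + j2000 → |·| = √(2²+2000²) = √4000004 ≈ 2000, ∠ = arctan(2000/2) ≈ 89.94°
pole (s+5): 5 + j2000 → |·| = √(5²+2000²) = √4000025 ≈ 2000, ∠ = arctan(2000/5) ≈ 89.86°
pole (s+1000): 1000 + j2000 → |·| = √(1000²+2000²) = √5000000 ≈ 2236.1, ∠ = arctan(2000/1000) ≈ 63.43°
|L| = 1000 · 2828.4 / 8.9444e+09 ≈ 0.00031622
Gain = 20 log₁₀(0.00031622) ≈ -70.00 dB
∠L = 45.00° − 243.23° = -198.23° ≡ 161.77° (principal value)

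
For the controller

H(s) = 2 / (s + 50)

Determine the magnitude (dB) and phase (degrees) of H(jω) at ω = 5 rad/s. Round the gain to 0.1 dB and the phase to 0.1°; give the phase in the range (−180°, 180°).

At s = jω = j5:
pole (s+50): 50 + j5 → |·| = √(50²+5²) = √2525 ≈ 50.249, ∠ = arctan(5/50) ≈ 5.71°
|H| = 2 / 50.249 ≈ 0.039802
Gain = 20 log₁₀(0.039802) ≈ -28.00 dB
∠H = 0.00° − 5.71° = -5.71°

-28.0 dB, -5.7°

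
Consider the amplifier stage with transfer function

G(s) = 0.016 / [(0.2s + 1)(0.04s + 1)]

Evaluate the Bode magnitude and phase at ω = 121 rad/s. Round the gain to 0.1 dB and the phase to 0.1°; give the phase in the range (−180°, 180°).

-77.5 dB, -166.0°

At ω = 121 rad/s:
pole (1 + j121·0.2) = 1 + j24.2 → |·| ≈ 24.221, ∠ ≈ 87.63°
pole (1 + j121·0.04) = 1 + j4.84 → |·| ≈ 4.9422, ∠ ≈ 78.33°
|G| = 0.016 · 1 / (24.221 · 4.9422) ≈ 0.00013366
Gain = 20 log₁₀(0.00013366) ≈ -77.48 dB
∠G = (0°) − (87.63° + 78.33°) = -165.96°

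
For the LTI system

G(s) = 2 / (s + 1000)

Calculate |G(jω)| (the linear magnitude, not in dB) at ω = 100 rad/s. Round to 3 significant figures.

Substitute s = j100:
Numerator: 2 = 2 + j0
Denominator: (j100) + 1000 = 1000 + j100
|N| = √(2² + 0²) ≈ 2, ∠N ≈ 0.00°
|D| = √(1000² + 100²) ≈ 1005, ∠D ≈ 5.71°
|G| = 2 / 1005 ≈ 0.00199

0.00199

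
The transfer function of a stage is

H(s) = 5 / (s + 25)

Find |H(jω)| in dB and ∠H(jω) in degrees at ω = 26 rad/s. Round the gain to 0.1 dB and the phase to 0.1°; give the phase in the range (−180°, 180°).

-17.2 dB, -46.1°

At s = jω = j26:
pole (s+25): 25 + j26 → |·| = √(25²+26²) = √1301 ≈ 36.069, ∠ = arctan(26/25) ≈ 46.12°
|H| = 5 / 36.069 ≈ 0.13862
Gain = 20 log₁₀(0.13862) ≈ -17.16 dB
∠H = 0.00° − 46.12° = -46.12°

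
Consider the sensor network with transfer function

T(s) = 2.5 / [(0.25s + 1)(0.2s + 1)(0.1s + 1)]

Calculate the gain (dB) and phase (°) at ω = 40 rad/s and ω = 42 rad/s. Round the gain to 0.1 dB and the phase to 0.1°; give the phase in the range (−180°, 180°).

ω = 40: -42.5 dB, 116.9°; ω = 42: -43.8 dB, 115.6°

At ω = 40 rad/s:
pole (1 + j40·0.25) = 1 + j10 → |·| ≈ 10.05, ∠ ≈ 84.29°
pole (1 + j40·0.2) = 1 + j8 → |·| ≈ 8.0623, ∠ ≈ 82.87°
pole (1 + j40·0.1) = 1 + j4 → |·| ≈ 4.1231, ∠ ≈ 75.96°
|T| = 2.5 · 1 / (10.05 · 8.0623 · 4.1231) ≈ 0.0074833
Gain = 20 log₁₀(0.0074833) ≈ -42.52 dB
∠T = (0°) − (84.29° + 82.87° + 75.96°) = -243.12° ≡ 116.88° (principal value)

At ω = 42 rad/s:
pole (1 + j42·0.25) = 1 + j10.5 → |·| ≈ 10.548, ∠ ≈ 84.56°
pole (1 + j42·0.2) = 1 + j8.4 → |·| ≈ 8.4593, ∠ ≈ 83.21°
pole (1 + j42·0.1) = 1 + j4.2 → |·| ≈ 4.3174, ∠ ≈ 76.61°
|T| = 2.5 · 1 / (10.548 · 8.4593 · 4.3174) ≈ 0.0064895
Gain = 20 log₁₀(0.0064895) ≈ -43.76 dB
∠T = (0°) − (84.56° + 83.21° + 76.61°) = -244.38° ≡ 115.62° (principal value)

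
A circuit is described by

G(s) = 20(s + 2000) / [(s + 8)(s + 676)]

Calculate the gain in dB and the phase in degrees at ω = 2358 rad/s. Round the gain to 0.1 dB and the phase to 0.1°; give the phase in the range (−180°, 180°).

-39.4 dB, -114.1°

At s = jω = j2358:
zero (s+2000): 2000 + j2358 → |·| = √(2000²+2358²) = √9560164 ≈ 3092, ∠ = arctan(2358/2000) ≈ 49.70°
pole (s+8): 8 + j2358 → |·| = √(8²+2358²) = √5560228 ≈ 2358, ∠ = arctan(2358/8) ≈ 89.81°
pole (s+676): 676 + j2358 → |·| = √(676²+2358²) = √6017140 ≈ 2453, ∠ = arctan(2358/676) ≈ 74.00°
|G| = 20 · 3092 / 5.7842e+06 ≈ 0.010691
Gain = 20 log₁₀(0.010691) ≈ -39.42 dB
∠G = 49.70° − 163.81° = -114.11°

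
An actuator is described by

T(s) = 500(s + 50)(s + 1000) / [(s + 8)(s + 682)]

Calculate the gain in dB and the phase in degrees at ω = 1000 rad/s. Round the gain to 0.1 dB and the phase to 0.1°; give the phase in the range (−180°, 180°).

At s = jω = j1000:
zero (s+50): 50 + j1000 → |·| = √(50²+1000²) = √1002500 ≈ 1001.2, ∠ = arctan(1000/50) ≈ 87.14°
zero (s+1000): 1000 + j1000 → |·| = √(1000²+1000²) = √2000000 ≈ 1414.2, ∠ = arctan(1000/1000) ≈ 45.00°
pole (s+8): 8 + j1000 → |·| = √(8²+1000²) = √1000064 ≈ 1000, ∠ = arctan(1000/8) ≈ 89.54°
pole (s+682): 682 + j1000 → |·| = √(682²+1000²) = √1465124 ≈ 1210.4, ∠ = arctan(1000/682) ≈ 55.71°
|T| = 500 · 1.4159e+06 / 1.2104e+06 ≈ 584.89
Gain = 20 log₁₀(584.89) ≈ 55.34 dB
∠T = 132.14° − 145.25° = -13.11°

55.3 dB, -13.1°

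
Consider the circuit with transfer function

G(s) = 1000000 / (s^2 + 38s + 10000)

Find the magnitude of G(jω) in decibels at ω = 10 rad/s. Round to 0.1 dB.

At s = jω = j10:
quadratic: (j10)² + 38·j10 + 10000 = 9900 + j380 → |·| ≈ 9907.3, ∠ ≈ 2.20°
|G| = 1000000 / 9907.3 ≈ 100.94
Gain = 20 log₁₀(100.94) ≈ 40.08 dB

40.1 dB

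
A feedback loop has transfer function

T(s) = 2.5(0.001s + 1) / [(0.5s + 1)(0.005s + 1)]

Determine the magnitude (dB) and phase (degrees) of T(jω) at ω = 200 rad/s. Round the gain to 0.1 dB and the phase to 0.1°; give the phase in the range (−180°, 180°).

At ω = 200 rad/s:
zero (1 + j200·0.001) = 1 + j0.2 → |·| ≈ 1.0198, ∠ ≈ 11.31°
pole (1 + j200·0.5) = 1 + j100 → |·| ≈ 100, ∠ ≈ 89.43°
pole (1 + j200·0.005) = 1 + j1 → |·| ≈ 1.4142, ∠ ≈ 45.00°
|T| = 2.5 · 1.0198 / (100 · 1.4142) ≈ 0.018028
Gain = 20 log₁₀(0.018028) ≈ -34.88 dB
∠T = (11.31°) − (89.43° + 45.00°) = -123.12°

-34.9 dB, -123.1°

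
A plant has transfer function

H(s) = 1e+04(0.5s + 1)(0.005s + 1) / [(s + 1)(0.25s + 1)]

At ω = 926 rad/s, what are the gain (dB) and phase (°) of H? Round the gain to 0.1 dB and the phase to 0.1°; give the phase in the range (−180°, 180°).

40.2 dB, -12.0°

At ω = 926 rad/s:
zero (1 + j926·0.5) = 1 + j463 → |·| ≈ 463, ∠ ≈ 89.88°
zero (1 + j926·0.005) = 1 + j4.63 → |·| ≈ 4.7368, ∠ ≈ 77.81°
pole (1 + j926·1) = 1 + j926 → |·| ≈ 926, ∠ ≈ 89.94°
pole (1 + j926·0.25) = 1 + j231.5 → |·| ≈ 231.5, ∠ ≈ 89.75°
|H| = 1e+04 · 463 · 4.7368 / (926 · 231.5) ≈ 102.31
Gain = 20 log₁₀(102.31) ≈ 40.20 dB
∠H = (89.88° + 77.81°) − (89.94° + 89.75°) = -12.00°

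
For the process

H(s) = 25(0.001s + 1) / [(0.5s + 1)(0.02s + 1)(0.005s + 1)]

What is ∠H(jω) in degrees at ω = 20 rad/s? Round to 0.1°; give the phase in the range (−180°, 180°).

At ω = 20 rad/s:
zero (1 + j20·0.001) = 1 + j0.02 → |·| ≈ 1.0002, ∠ ≈ 1.15°
pole (1 + j20·0.5) = 1 + j10 → |·| ≈ 10.05, ∠ ≈ 84.29°
pole (1 + j20·0.02) = 1 + j0.4 → |·| ≈ 1.077, ∠ ≈ 21.80°
pole (1 + j20·0.005) = 1 + j0.1 → |·| ≈ 1.005, ∠ ≈ 5.71°
∠H = (1.15°) − (84.29° + 21.80° + 5.71°) = -110.65°

-110.7°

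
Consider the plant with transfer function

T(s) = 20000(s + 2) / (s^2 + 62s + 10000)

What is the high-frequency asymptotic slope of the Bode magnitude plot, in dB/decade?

Each pole contributes −20 dB/decade at high frequency; each zero contributes +20 dB/decade.
Net: 1 zero(s) − 2 pole(s) → -20 dB/decade.

-20 dB/decade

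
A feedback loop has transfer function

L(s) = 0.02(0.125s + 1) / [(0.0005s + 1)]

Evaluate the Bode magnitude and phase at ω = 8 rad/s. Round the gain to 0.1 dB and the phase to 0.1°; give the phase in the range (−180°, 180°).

At ω = 8 rad/s:
zero (1 + j8·0.125) = 1 + j1 → |·| ≈ 1.4142, ∠ ≈ 45.00°
pole (1 + j8·0.0005) = 1 + j0.004 → |·| ≈ 1, ∠ ≈ 0.23°
|L| = 0.02 · 1.4142 / (1) ≈ 0.028284
Gain = 20 log₁₀(0.028284) ≈ -30.97 dB
∠L = (45.00°) − (0.23°) = 44.77°

-31.0 dB, 44.8°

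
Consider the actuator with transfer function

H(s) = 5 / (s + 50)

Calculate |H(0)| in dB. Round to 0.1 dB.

-20.0 dB

H(0) = 5 / (50) = 0.1
20 log₁₀(0.1) ≈ -20.00 dB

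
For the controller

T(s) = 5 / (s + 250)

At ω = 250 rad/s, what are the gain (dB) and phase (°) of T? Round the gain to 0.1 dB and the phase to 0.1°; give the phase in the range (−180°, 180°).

At s = jω = j250:
pole (s+250): 250 + j250 → |·| = √(250²+250²) = √125000 ≈ 353.55, ∠ = arctan(250/250) ≈ 45.00°
|T| = 5 / 353.55 ≈ 0.014142
Gain = 20 log₁₀(0.014142) ≈ -36.99 dB
∠T = 0.00° − 45.00° = -45.00°

-37.0 dB, -45.0°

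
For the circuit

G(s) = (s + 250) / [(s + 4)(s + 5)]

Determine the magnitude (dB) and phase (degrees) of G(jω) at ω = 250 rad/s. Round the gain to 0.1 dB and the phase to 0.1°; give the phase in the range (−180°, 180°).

At s = jω = j250:
zero (s+250): 250 + j250 → |·| = √(250²+250²) = √125000 ≈ 353.55, ∠ = arctan(250/250) ≈ 45.00°
pole (s+4): 4 + j250 → |·| = √(4²+250²) = √62516 ≈ 250.03, ∠ = arctan(250/4) ≈ 89.08°
pole (s+5): 5 + j250 → |·| = √(5²+250²) = √62525 ≈ 250.05, ∠ = arctan(250/5) ≈ 88.85°
|G| = 1 · 353.55 / 62520 ≈ 0.005655
Gain = 20 log₁₀(0.005655) ≈ -44.95 dB
∠G = 45.00° − 177.93° = -132.93°

-45.0 dB, -132.9°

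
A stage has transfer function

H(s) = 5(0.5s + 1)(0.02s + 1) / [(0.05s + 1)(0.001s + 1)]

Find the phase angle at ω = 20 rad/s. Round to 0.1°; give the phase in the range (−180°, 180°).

At ω = 20 rad/s:
zero (1 + j20·0.5) = 1 + j10 → |·| ≈ 10.05, ∠ ≈ 84.29°
zero (1 + j20·0.02) = 1 + j0.4 → |·| ≈ 1.077, ∠ ≈ 21.80°
pole (1 + j20·0.05) = 1 + j1 → |·| ≈ 1.4142, ∠ ≈ 45.00°
pole (1 + j20·0.001) = 1 + j0.02 → |·| ≈ 1.0002, ∠ ≈ 1.15°
∠H = (84.29° + 21.80°) − (45.00° + 1.15°) = 59.94°

59.9°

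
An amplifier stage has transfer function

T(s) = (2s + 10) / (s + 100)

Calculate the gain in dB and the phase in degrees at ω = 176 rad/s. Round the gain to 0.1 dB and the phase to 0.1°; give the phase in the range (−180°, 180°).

4.8 dB, 28.0°

Substitute s = j176:
Numerator: 2(j176) + 10 = 10 + j352
Denominator: (j176) + 100 = 100 + j176
|N| = √(10² + 352²) ≈ 352.14, ∠N ≈ 88.37°
|D| = √(100² + 176²) ≈ 202.43, ∠D ≈ 60.40°
|T| = 352.14 / 202.43 ≈ 1.7396
Gain = 20 log₁₀(1.7396) ≈ 4.81 dB
∠T = 88.37° − 60.40° = 27.97°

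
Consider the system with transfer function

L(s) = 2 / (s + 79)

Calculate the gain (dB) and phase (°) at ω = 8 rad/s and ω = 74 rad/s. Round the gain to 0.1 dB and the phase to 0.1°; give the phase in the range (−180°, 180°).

Substitute s = j8:
Numerator: 2 = 2 + j0
Denominator: (j8) + 79 = 79 + j8
|N| = √(2² + 0²) ≈ 2, ∠N ≈ 0.00°
|D| = √(79² + 8²) ≈ 79.404, ∠D ≈ 5.78°
|L| = 2 / 79.404 ≈ 0.025188
Gain = 20 log₁₀(0.025188) ≈ -31.98 dB
∠L = 0.00° − 5.78° = -5.78°

Substitute s = j74:
Numerator: 2 = 2 + j0
Denominator: (j74) + 79 = 79 + j74
|N| = √(2² + 0²) ≈ 2, ∠N ≈ 0.00°
|D| = √(79² + 74²) ≈ 108.25, ∠D ≈ 43.13°
|L| = 2 / 108.25 ≈ 0.018476
Gain = 20 log₁₀(0.018476) ≈ -34.67 dB
∠L = 0.00° − 43.13° = -43.13°

ω = 8: -32.0 dB, -5.8°; ω = 74: -34.7 dB, -43.1°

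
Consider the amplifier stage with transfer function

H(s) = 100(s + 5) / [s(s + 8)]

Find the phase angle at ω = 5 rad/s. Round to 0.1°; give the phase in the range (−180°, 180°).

-77.0°

At s = jω = j5:
zero (s+5): 5 + j5 → |·| = √(5²+5²) = √50 ≈ 7.0711, ∠ = arctan(5/5) ≈ 45.00°
pole (s+8): 8 + j5 → |·| = √(8²+5²) = √89 ≈ 9.434, ∠ = arctan(5/8) ≈ 32.01°
pole at origin: |s| = 5, ∠ = 90.00° (in denominator)
∠H = 45.00° − 122.01° = -77.01°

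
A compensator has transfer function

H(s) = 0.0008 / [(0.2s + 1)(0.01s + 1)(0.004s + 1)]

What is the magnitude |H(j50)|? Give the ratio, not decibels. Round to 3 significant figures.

6.98e-05

At ω = 50 rad/s:
pole (1 + j50·0.2) = 1 + j10 → |·| ≈ 10.05, ∠ ≈ 84.29°
pole (1 + j50·0.01) = 1 + j0.5 → |·| ≈ 1.118, ∠ ≈ 26.57°
pole (1 + j50·0.004) = 1 + j0.2 → |·| ≈ 1.0198, ∠ ≈ 11.31°
|H| = 0.0008 · 1 / (10.05 · 1.118 · 1.0198) ≈ 6.9818e-05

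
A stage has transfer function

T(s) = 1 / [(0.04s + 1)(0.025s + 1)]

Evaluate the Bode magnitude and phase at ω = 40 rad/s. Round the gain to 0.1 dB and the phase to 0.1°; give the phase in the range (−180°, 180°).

-8.5 dB, -103.0°

At ω = 40 rad/s:
pole (1 + j40·0.04) = 1 + j1.6 → |·| ≈ 1.8868, ∠ ≈ 57.99°
pole (1 + j40·0.025) = 1 + j1 → |·| ≈ 1.4142, ∠ ≈ 45.00°
|T| = 1 · 1 / (1.8868 · 1.4142) ≈ 0.37477
Gain = 20 log₁₀(0.37477) ≈ -8.52 dB
∠T = (0°) − (57.99° + 45.00°) = -102.99°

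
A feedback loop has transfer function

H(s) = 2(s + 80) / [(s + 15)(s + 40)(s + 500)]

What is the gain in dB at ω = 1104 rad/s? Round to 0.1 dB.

-116.5 dB

At s = jω = j1104:
zero (s+80): 80 + j1104 → |·| = √(80²+1104²) = √1225216 ≈ 1106.9, ∠ = arctan(1104/80) ≈ 85.86°
pole (s+15): 15 + j1104 → |·| = √(15²+1104²) = √1219041 ≈ 1104.1, ∠ = arctan(1104/15) ≈ 89.22°
pole (s+40): 40 + j1104 → |·| = √(40²+1104²) = √1220416 ≈ 1104.7, ∠ = arctan(1104/40) ≈ 87.92°
pole (s+500): 500 + j1104 → |·| = √(500²+1104²) = √1468816 ≈ 1211.9, ∠ = arctan(1104/500) ≈ 65.63°
|H| = 2 · 1106.9 / 1.4782e+09 ≈ 1.4976e-06
Gain = 20 log₁₀(1.4976e-06) ≈ -116.49 dB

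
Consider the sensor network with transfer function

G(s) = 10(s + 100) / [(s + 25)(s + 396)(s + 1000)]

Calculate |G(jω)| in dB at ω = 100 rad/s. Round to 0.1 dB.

-89.5 dB

At s = jω = j100:
zero (s+100): 100 + j100 → |·| = √(100²+100²) = √20000 ≈ 141.42, ∠ = arctan(100/100) ≈ 45.00°
pole (s+25): 25 + j100 → |·| = √(25²+100²) = √10625 ≈ 103.08, ∠ = arctan(100/25) ≈ 75.96°
pole (s+396): 396 + j100 → |·| = √(396²+100²) = √166816 ≈ 408.43, ∠ = arctan(100/396) ≈ 14.17°
pole (s+1000): 1000 + j100 → |·| = √(1000²+100²) = √1010000 ≈ 1005, ∠ = arctan(100/1000) ≈ 5.71°
|G| = 10 · 141.42 / 4.2311e+07 ≈ 3.3424e-05
Gain = 20 log₁₀(3.3424e-05) ≈ -89.52 dB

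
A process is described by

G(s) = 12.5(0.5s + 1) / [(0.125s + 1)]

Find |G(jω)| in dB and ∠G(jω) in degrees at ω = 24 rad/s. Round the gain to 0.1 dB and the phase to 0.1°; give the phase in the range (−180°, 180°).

At ω = 24 rad/s:
zero (1 + j24·0.5) = 1 + j12 → |·| ≈ 12.042, ∠ ≈ 85.24°
pole (1 + j24·0.125) = 1 + j3 → |·| ≈ 3.1623, ∠ ≈ 71.57°
|G| = 12.5 · 12.042 / (3.1623) ≈ 47.6
Gain = 20 log₁₀(47.6) ≈ 33.55 dB
∠G = (85.24°) − (71.57°) = 13.67°

33.6 dB, 13.7°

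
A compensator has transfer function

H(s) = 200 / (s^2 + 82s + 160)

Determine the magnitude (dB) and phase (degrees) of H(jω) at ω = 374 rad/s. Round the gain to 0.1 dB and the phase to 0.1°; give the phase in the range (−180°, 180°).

-57.1 dB, -167.6°

Substitute s = j374:
Numerator: 200 = 200 + j0
Denominator: (j374)^2 + 82(j374) + 160 = -139716 + j30668
|N| = √(200² + 0²) ≈ 200, ∠N ≈ 0.00°
|D| = √(139716² + 30668²) ≈ 1.4304e+05, ∠D ≈ 167.62°
|H| = 200 / 1.4304e+05 ≈ 0.0013982
Gain = 20 log₁₀(0.0013982) ≈ -57.09 dB
∠H = 0.00° − 167.62° = -167.62°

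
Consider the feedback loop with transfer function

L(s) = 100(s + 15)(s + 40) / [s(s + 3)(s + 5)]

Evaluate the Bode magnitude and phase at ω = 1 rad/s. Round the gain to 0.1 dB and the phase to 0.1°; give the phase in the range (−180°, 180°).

At s = jω = j1:
zero (s+15): 15 + j1 → |·| = √(15²+1²) = √226 ≈ 15.033, ∠ = arctan(1/15) ≈ 3.81°
zero (s+40): 40 + j1 → |·| = √(40²+1²) = √1601 ≈ 40.012, ∠ = arctan(1/40) ≈ 1.43°
pole (s+3): 3 + j1 → |·| = √(3²+1²) = √10 ≈ 3.1623, ∠ = arctan(1/3) ≈ 18.43°
pole (s+5): 5 + j1 → |·| = √(5²+1²) = √26 ≈ 5.099, ∠ = arctan(1/5) ≈ 11.31°
pole at origin: |s| = 1, ∠ = 90.00° (in denominator)
|L| = 100 · 601.5 / 16.125 ≈ 3730.2
Gain = 20 log₁₀(3730.2) ≈ 71.43 dB
∠L = 5.24° − 119.74° = -114.50°

71.4 dB, -114.5°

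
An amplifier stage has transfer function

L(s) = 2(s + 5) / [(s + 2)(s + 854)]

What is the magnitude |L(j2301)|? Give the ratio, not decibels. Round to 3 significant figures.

At s = jω = j2301:
zero (s+5): 5 + j2301 → |·| = √(5²+2301²) = √5294626 ≈ 2301, ∠ = arctan(2301/5) ≈ 89.88°
pole (s+2): 2 + j2301 → |·| = √(2²+2301²) = √5294605 ≈ 2301, ∠ = arctan(2301/2) ≈ 89.95°
pole (s+854): 854 + j2301 → |·| = √(854²+2301²) = √6023917 ≈ 2454.4, ∠ = arctan(2301/854) ≈ 69.64°
|L| = 2 · 2301 / 5.6476e+06 ≈ 0.00081486

0.000815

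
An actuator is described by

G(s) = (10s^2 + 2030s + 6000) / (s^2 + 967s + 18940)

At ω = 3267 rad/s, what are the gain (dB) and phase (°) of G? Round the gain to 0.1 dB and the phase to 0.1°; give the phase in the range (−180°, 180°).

Substitute s = j3267:
Numerator: 10(j3267)^2 + 2030(j3267) + 6000 = -106726890 + j6632010
Denominator: (j3267)^2 + 967(j3267) + 18940 = -10654349 + j3159189
|N| = √(106726890² + 6632010²) ≈ 1.0693e+08, ∠N ≈ 176.44°
|D| = √(10654349² + 3159189²) ≈ 1.1113e+07, ∠D ≈ 163.48°
|G| = 1.0693e+08 / 1.1113e+07 ≈ 9.6221
Gain = 20 log₁₀(9.6221) ≈ 19.67 dB
∠G = 176.44° − 163.48° = 12.96°

19.7 dB, 13.0°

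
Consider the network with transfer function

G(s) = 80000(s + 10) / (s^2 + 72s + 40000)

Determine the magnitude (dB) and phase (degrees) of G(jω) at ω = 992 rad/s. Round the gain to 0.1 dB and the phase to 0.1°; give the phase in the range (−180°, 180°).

At s = jω = j992:
zero (s+10): 10 + j992 → |·| = √(10²+992²) = √984164 ≈ 992.05, ∠ = arctan(992/10) ≈ 89.42°
quadratic: (j992)² + 72·j992 + 40000 = -944064 + j71424 → |·| ≈ 9.4676e+05, ∠ ≈ 175.67°
|G| = 80000 · 992.05 / 9.4676e+05 ≈ 83.827
Gain = 20 log₁₀(83.827) ≈ 38.47 dB
∠G = 89.42° − 175.67° = -86.25°

38.5 dB, -86.3°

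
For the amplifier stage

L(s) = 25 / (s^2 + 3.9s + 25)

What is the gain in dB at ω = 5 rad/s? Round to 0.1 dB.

2.2 dB

At s = jω = j5:
quadratic: (j5)² + 3.9·j5 + 25 = 0 + j19.5 → |·| ≈ 19.5, ∠ ≈ 90.00°
|L| = 25 / 19.5 ≈ 1.2821
Gain = 20 log₁₀(1.2821) ≈ 2.16 dB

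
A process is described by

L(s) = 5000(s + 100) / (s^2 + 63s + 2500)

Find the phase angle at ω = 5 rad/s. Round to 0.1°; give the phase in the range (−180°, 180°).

-4.4°

At s = jω = j5:
zero (s+100): 100 + j5 → |·| = √(100²+5²) = √10025 ≈ 100.12, ∠ = arctan(5/100) ≈ 2.86°
quadratic: (j5)² + 63·j5 + 2500 = 2475 + j315 → |·| ≈ 2495, ∠ ≈ 7.25°
∠L = 2.86° − 7.25° = -4.39°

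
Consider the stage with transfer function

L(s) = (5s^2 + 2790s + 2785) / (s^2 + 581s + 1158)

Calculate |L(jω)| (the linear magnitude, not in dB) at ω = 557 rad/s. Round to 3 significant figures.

4.90

Substitute s = j557:
Numerator: 5(j557)^2 + 2790(j557) + 2785 = -1548460 + j1554030
Denominator: (j557)^2 + 581(j557) + 1158 = -309091 + j323617
|N| = √(1548460² + 1554030²) ≈ 2.1938e+06, ∠N ≈ 134.90°
|D| = √(309091² + 323617²) ≈ 4.4751e+05, ∠D ≈ 133.68°
|L| = 2.1938e+06 / 4.4751e+05 ≈ 4.9022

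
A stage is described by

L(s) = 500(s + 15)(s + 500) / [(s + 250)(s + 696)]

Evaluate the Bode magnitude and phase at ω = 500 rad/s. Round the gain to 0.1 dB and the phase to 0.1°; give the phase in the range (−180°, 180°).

At s = jω = j500:
zero (s+15): 15 + j500 → |·| = √(15²+500²) = √250225 ≈ 500.22, ∠ = arctan(500/15) ≈ 88.28°
zero (s+500): 500 + j500 → |·| = √(500²+500²) = √500000 ≈ 707.11, ∠ = arctan(500/500) ≈ 45.00°
pole (s+250): 250 + j500 → |·| = √(250²+500²) = √312500 ≈ 559.02, ∠ = arctan(500/250) ≈ 63.43°
pole (s+696): 696 + j500 → |·| = √(696²+500²) = √734416 ≈ 856.98, ∠ = arctan(500/696) ≈ 35.69°
|L| = 500 · 3.5371e+05 / 4.7907e+05 ≈ 369.16
Gain = 20 log₁₀(369.16) ≈ 51.34 dB
∠L = 133.28° − 99.12° = 34.16°

51.3 dB, 34.2°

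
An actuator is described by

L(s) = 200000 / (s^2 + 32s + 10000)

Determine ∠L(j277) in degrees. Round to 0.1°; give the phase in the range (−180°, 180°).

-172.4°

At s = jω = j277:
quadratic: (j277)² + 32·j277 + 10000 = -66729 + j8864 → |·| ≈ 67315, ∠ ≈ 172.43°
∠L = 0.00° − 172.43° = -172.43°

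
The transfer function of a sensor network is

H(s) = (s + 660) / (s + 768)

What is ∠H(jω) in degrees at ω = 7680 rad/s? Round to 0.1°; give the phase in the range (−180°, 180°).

At s = jω = j7680:
zero (s+660): 660 + j7680 → |·| = √(660²+7680²) = √59418000 ≈ 7708.3, ∠ = arctan(7680/660) ≈ 85.09°
pole (s+768): 768 + j7680 → |·| = √(768²+7680²) = √59572224 ≈ 7718.3, ∠ = arctan(7680/768) ≈ 84.29°
∠H = 85.09° − 84.29° = 0.80°

0.8°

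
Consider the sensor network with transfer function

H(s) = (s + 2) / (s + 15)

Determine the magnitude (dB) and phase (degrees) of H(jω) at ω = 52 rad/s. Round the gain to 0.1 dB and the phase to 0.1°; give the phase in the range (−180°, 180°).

-0.3 dB, 13.9°

At s = jω = j52:
zero (s+2): 2 + j52 → |·| = √(2²+52²) = √2708 ≈ 52.038, ∠ = arctan(52/2) ≈ 87.80°
pole (s+15): 15 + j52 → |·| = √(15²+52²) = √2929 ≈ 54.12, ∠ = arctan(52/15) ≈ 73.91°
|H| = 1 · 52.038 / 54.12 ≈ 0.96153
Gain = 20 log₁₀(0.96153) ≈ -0.34 dB
∠H = 87.80° − 73.91° = 13.89°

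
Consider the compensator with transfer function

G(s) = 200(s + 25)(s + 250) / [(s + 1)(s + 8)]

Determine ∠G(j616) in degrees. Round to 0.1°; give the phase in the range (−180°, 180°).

At s = jω = j616:
zero (s+25): 25 + j616 → |·| = √(25²+616²) = √380081 ≈ 616.51, ∠ = arctan(616/25) ≈ 87.68°
zero (s+250): 250 + j616 → |·| = √(250²+616²) = √441956 ≈ 664.8, ∠ = arctan(616/250) ≈ 67.91°
pole (s+1): 1 + j616 → |·| = √(1²+616²) = √379457 ≈ 616, ∠ = arctan(616/1) ≈ 89.91°
pole (s+8): 8 + j616 → |·| = √(8²+616²) = √379520 ≈ 616.05, ∠ = arctan(616/8) ≈ 89.26°
∠G = 155.59° − 179.17° = -23.58°

-23.6°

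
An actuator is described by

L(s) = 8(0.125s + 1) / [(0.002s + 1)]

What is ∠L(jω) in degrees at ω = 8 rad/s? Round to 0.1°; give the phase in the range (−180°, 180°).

At ω = 8 rad/s:
zero (1 + j8·0.125) = 1 + j1 → |·| ≈ 1.4142, ∠ ≈ 45.00°
pole (1 + j8·0.002) = 1 + j0.016 → |·| ≈ 1.0001, ∠ ≈ 0.92°
∠L = (45.00°) − (0.92°) = 44.08°

44.1°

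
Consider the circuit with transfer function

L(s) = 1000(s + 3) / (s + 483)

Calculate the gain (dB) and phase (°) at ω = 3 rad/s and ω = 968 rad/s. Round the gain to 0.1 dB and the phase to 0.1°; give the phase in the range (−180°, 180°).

At s = jω = j3:
zero (s+3): 3 + j3 → |·| = √(3²+3²) = √18 ≈ 4.2426, ∠ = arctan(3/3) ≈ 45.00°
pole (s+483): 483 + j3 → |·| = √(483²+3²) = √233298 ≈ 483.01, ∠ = arctan(3/483) ≈ 0.36°
|L| = 1000 · 4.2426 / 483.01 ≈ 8.7837
Gain = 20 log₁₀(8.7837) ≈ 18.87 dB
∠L = 45.00° − 0.36° = 44.64°

At s = jω = j968:
zero (s+3): 3 + j968 → |·| = √(3²+968²) = √937033 ≈ 968, ∠ = arctan(968/3) ≈ 89.82°
pole (s+483): 483 + j968 → |·| = √(483²+968²) = √1170313 ≈ 1081.8, ∠ = arctan(968/483) ≈ 63.48°
|L| = 1000 · 968 / 1081.8 ≈ 894.8
Gain = 20 log₁₀(894.8) ≈ 59.03 dB
∠L = 89.82° − 63.48° = 26.34°

ω = 3: 18.9 dB, 44.6°; ω = 968: 59.0 dB, 26.3°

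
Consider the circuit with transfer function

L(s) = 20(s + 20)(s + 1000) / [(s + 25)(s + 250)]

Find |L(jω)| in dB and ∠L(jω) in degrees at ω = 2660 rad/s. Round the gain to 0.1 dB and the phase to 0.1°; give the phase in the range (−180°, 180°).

26.6 dB, -15.1°

At s = jω = j2660:
zero (s+20): 20 + j2660 → |·| = √(20²+2660²) = √7076000 ≈ 2660.1, ∠ = arctan(2660/20) ≈ 89.57°
zero (s+1000): 1000 + j2660 → |·| = √(1000²+2660²) = √8075600 ≈ 2841.8, ∠ = arctan(2660/1000) ≈ 69.40°
pole (s+25): 25 + j2660 → |·| = √(25²+2660²) = √7076225 ≈ 2660.1, ∠ = arctan(2660/25) ≈ 89.46°
pole (s+250): 250 + j2660 → |·| = √(250²+2660²) = √7138100 ≈ 2671.7, ∠ = arctan(2660/250) ≈ 84.63°
|L| = 20 · 7.5595e+06 / 7.107e+06 ≈ 21.273
Gain = 20 log₁₀(21.273) ≈ 26.56 dB
∠L = 158.97° − 174.09° = -15.12°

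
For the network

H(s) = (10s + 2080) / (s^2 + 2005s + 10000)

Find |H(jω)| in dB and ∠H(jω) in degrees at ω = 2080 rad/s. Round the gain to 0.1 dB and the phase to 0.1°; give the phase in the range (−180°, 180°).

-49.2 dB, -51.7°

Substitute s = j2080:
Numerator: 10(j2080) + 2080 = 2080 + j20800
Denominator: (j2080)^2 + 2005(j2080) + 10000 = -4316400 + j4170400
|N| = √(2080² + 20800²) ≈ 20904, ∠N ≈ 84.29°
|D| = √(4316400² + 4170400²) ≈ 6.002e+06, ∠D ≈ 135.99°
|H| = 20904 / 6.002e+06 ≈ 0.0034828
Gain = 20 log₁₀(0.0034828) ≈ -49.16 dB
∠H = 84.29° − 135.99° = -51.70°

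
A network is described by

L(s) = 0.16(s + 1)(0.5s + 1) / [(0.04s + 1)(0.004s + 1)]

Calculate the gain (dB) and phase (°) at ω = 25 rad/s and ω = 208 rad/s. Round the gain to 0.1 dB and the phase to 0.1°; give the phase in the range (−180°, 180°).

At ω = 25 rad/s:
zero (1 + j25·1) = 1 + j25 → |·| ≈ 25.02, ∠ ≈ 87.71°
zero (1 + j25·0.5) = 1 + j12.5 → |·| ≈ 12.54, ∠ ≈ 85.43°
pole (1 + j25·0.04) = 1 + j1 → |·| ≈ 1.4142, ∠ ≈ 45.00°
pole (1 + j25·0.004) = 1 + j0.1 → |·| ≈ 1.005, ∠ ≈ 5.71°
|L| = 0.16 · 25.02 · 12.54 / (1.4142 · 1.005) ≈ 35.321
Gain = 20 log₁₀(35.321) ≈ 30.96 dB
∠L = (87.71° + 85.43°) − (45.00° + 5.71°) = 122.43°

At ω = 208 rad/s:
zero (1 + j208·1) = 1 + j208 → |·| ≈ 208, ∠ ≈ 89.72°
zero (1 + j208·0.5) = 1 + j104 → |·| ≈ 104, ∠ ≈ 89.45°
pole (1 + j208·0.04) = 1 + j8.32 → |·| ≈ 8.3799, ∠ ≈ 83.15°
pole (1 + j208·0.004) = 1 + j0.832 → |·| ≈ 1.3009, ∠ ≈ 39.76°
|L| = 0.16 · 208 · 104 / (8.3799 · 1.3009) ≈ 317.49
Gain = 20 log₁₀(317.49) ≈ 50.03 dB
∠L = (89.72° + 89.45°) − (83.15° + 39.76°) = 56.26°

ω = 25: 31.0 dB, 122.4°; ω = 208: 50.0 dB, 56.3°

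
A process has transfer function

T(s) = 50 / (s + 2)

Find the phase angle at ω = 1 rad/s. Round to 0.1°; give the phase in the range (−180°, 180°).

-26.6°

At s = jω = j1:
pole (s+2): 2 + j1 → |·| = √(2²+1²) = √5 ≈ 2.2361, ∠ = arctan(1/2) ≈ 26.57°
∠T = 0.00° − 26.57° = -26.57°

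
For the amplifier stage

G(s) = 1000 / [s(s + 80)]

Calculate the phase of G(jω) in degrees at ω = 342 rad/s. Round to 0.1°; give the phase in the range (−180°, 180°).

-166.8°

At s = jω = j342:
pole (s+80): 80 + j342 → |·| = √(80²+342²) = √123364 ≈ 351.23, ∠ = arctan(342/80) ≈ 76.83°
pole at origin: |s| = 342, ∠ = 90.00° (in denominator)
∠G = 0.00° − 166.83° = -166.83°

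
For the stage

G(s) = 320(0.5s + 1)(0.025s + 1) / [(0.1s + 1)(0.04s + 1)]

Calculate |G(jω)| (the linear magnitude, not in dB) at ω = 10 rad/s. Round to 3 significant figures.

1.10e+03

At ω = 10 rad/s:
zero (1 + j10·0.5) = 1 + j5 → |·| ≈ 5.099, ∠ ≈ 78.69°
zero (1 + j10·0.025) = 1 + j0.25 → |·| ≈ 1.0308, ∠ ≈ 14.04°
pole (1 + j10·0.1) = 1 + j1 → |·| ≈ 1.4142, ∠ ≈ 45.00°
pole (1 + j10·0.04) = 1 + j0.4 → |·| ≈ 1.077, ∠ ≈ 21.80°
|G| = 320 · 5.099 · 1.0308 / (1.4142 · 1.077) ≈ 1104.3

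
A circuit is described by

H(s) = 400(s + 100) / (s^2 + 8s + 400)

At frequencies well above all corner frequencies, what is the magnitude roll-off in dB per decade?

Each pole contributes −20 dB/decade at high frequency; each zero contributes +20 dB/decade.
Net: 1 zero(s) − 2 pole(s) → -20 dB/decade.

-20 dB/decade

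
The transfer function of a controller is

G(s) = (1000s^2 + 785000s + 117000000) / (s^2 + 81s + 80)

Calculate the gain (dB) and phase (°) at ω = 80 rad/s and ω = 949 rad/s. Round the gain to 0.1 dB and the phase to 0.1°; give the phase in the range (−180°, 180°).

ω = 80: 83.0 dB, -104.7°; ω = 949: 61.6 dB, -38.7°

Substitute s = j80:
Numerator: 1000(j80)^2 + 785000(j80) + 117000000 = 110600000 + j62800000
Denominator: (j80)^2 + 81(j80) + 80 = -6320 + j6480
|N| = √(110600000² + 62800000²) ≈ 1.2719e+08, ∠N ≈ 29.59°
|D| = √(6320² + 6480²) ≈ 9051.7, ∠D ≈ 134.28°
|G| = 1.2719e+08 / 9051.7 ≈ 14052
Gain = 20 log₁₀(14052) ≈ 82.95 dB
∠G = 29.59° − 134.28° = -104.69°

Substitute s = j949:
Numerator: 1000(j949)^2 + 785000(j949) + 117000000 = -783601000 + j744965000
Denominator: (j949)^2 + 81(j949) + 80 = -900521 + j76869
|N| = √(783601000² + 744965000²) ≈ 1.0812e+09, ∠N ≈ 136.45°
|D| = √(900521² + 76869²) ≈ 9.038e+05, ∠D ≈ 175.12°
|G| = 1.0812e+09 / 9.038e+05 ≈ 1196.3
Gain = 20 log₁₀(1196.3) ≈ 61.56 dB
∠G = 136.45° − 175.12° = -38.67°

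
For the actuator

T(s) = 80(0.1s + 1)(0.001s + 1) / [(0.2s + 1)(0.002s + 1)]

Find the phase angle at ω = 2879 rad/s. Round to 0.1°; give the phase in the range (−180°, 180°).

At ω = 2879 rad/s:
zero (1 + j2879·0.1) = 1 + j287.9 → |·| ≈ 287.9, ∠ ≈ 89.80°
zero (1 + j2879·0.001) = 1 + j2.879 → |·| ≈ 3.0477, ∠ ≈ 70.85°
pole (1 + j2879·0.2) = 1 + j575.8 → |·| ≈ 575.8, ∠ ≈ 89.90°
pole (1 + j2879·0.002) = 1 + j5.758 → |·| ≈ 5.8442, ∠ ≈ 80.15°
∠T = (89.80° + 70.85°) − (89.90° + 80.15°) = -9.40°

-9.4°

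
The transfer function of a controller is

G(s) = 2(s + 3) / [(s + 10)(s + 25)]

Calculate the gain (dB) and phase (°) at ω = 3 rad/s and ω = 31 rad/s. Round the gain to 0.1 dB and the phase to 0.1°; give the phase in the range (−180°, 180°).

At s = jω = j3:
zero (s+3): 3 + j3 → |·| = √(3²+3²) = √18 ≈ 4.2426, ∠ = arctan(3/3) ≈ 45.00°
pole (s+10): 10 + j3 → |·| = √(10²+3²) = √109 ≈ 10.44, ∠ = arctan(3/10) ≈ 16.70°
pole (s+25): 25 + j3 → |·| = √(25²+3²) = √634 ≈ 25.179, ∠ = arctan(3/25) ≈ 6.84°
|G| = 2 · 4.2426 / 262.87 ≈ 0.032279
Gain = 20 log₁₀(0.032279) ≈ -29.82 dB
∠G = 45.00° − 23.54° = 21.46°

At s = jω = j31:
zero (s+3): 3 + j31 → |·| = √(3²+31²) = √970 ≈ 31.145, ∠ = arctan(31/3) ≈ 84.47°
pole (s+10): 10 + j31 → |·| = √(10²+31²) = √1061 ≈ 32.573, ∠ = arctan(31/10) ≈ 72.12°
pole (s+25): 25 + j31 → |·| = √(25²+31²) = √1586 ≈ 39.825, ∠ = arctan(31/25) ≈ 51.12°
|G| = 2 · 31.145 / 1297.2 ≈ 0.048019
Gain = 20 log₁₀(0.048019) ≈ -26.37 dB
∠G = 84.47° − 123.24° = -38.77°

ω = 3: -29.8 dB, 21.5°; ω = 31: -26.4 dB, -38.8°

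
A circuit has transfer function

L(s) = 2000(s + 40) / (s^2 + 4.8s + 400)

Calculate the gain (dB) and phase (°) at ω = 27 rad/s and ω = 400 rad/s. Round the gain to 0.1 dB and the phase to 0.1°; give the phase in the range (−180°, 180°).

At s = jω = j27:
zero (s+40): 40 + j27 → |·| = √(40²+27²) = √2329 ≈ 48.26, ∠ = arctan(27/40) ≈ 34.02°
quadratic: (j27)² + 4.8·j27 + 400 = -329 + j129.6 → |·| ≈ 353.61, ∠ ≈ 158.50°
|L| = 2000 · 48.26 / 353.61 ≈ 272.96
Gain = 20 log₁₀(272.96) ≈ 48.72 dB
∠L = 34.02° − 158.50° = -124.48°

At s = jω = j400:
zero (s+40): 40 + j400 → |·| = √(40²+400²) = √161600 ≈ 402, ∠ = arctan(400/40) ≈ 84.29°
quadratic: (j400)² + 4.8·j400 + 400 = -159600 + j1920 → |·| ≈ 1.5961e+05, ∠ ≈ 179.31°
|L| = 2000 · 402 / 1.5961e+05 ≈ 5.0373
Gain = 20 log₁₀(5.0373) ≈ 14.04 dB
∠L = 84.29° − 179.31° = -95.02°

ω = 27: 48.7 dB, -124.5°; ω = 400: 14.0 dB, -95.0°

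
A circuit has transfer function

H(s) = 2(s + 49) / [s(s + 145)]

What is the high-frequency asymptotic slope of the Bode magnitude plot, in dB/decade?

-20 dB/decade

Each pole contributes −20 dB/decade at high frequency; each zero contributes +20 dB/decade.
Net: 1 zero(s) − 2 pole(s) → -20 dB/decade.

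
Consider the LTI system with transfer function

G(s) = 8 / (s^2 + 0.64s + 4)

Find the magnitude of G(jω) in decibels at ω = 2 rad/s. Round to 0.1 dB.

At s = jω = j2:
quadratic: (j2)² + 0.64·j2 + 4 = 0 + j1.28 → |·| ≈ 1.28, ∠ ≈ 90.00°
|G| = 8 / 1.28 ≈ 6.25
Gain = 20 log₁₀(6.25) ≈ 15.92 dB

15.9 dB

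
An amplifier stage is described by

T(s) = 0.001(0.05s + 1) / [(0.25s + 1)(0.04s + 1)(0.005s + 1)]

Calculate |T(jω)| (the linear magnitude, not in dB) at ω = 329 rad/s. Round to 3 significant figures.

7.89e-06

At ω = 329 rad/s:
zero (1 + j329·0.05) = 1 + j16.45 → |·| ≈ 16.48, ∠ ≈ 86.52°
pole (1 + j329·0.25) = 1 + j82.25 → |·| ≈ 82.256, ∠ ≈ 89.30°
pole (1 + j329·0.04) = 1 + j13.16 → |·| ≈ 13.198, ∠ ≈ 85.65°
pole (1 + j329·0.005) = 1 + j1.645 → |·| ≈ 1.9251, ∠ ≈ 58.70°
|T| = 0.001 · 16.48 / (82.256 · 13.198 · 1.9251) ≈ 7.8855e-06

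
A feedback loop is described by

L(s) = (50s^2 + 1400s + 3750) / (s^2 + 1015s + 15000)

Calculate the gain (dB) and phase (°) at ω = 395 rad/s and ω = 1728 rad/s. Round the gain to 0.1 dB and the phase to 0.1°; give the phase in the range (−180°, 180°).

ω = 395: 25.3 dB, 66.6°; ω = 1728: 32.7 dB, 29.6°

Substitute s = j395:
Numerator: 50(j395)^2 + 1400(j395) + 3750 = -7797500 + j553000
Denominator: (j395)^2 + 1015(j395) + 15000 = -141025 + j400925
|N| = √(7797500² + 553000²) ≈ 7.8171e+06, ∠N ≈ 175.94°
|D| = √(141025² + 400925²) ≈ 4.25e+05, ∠D ≈ 109.38°
|L| = 7.8171e+06 / 4.25e+05 ≈ 18.393
Gain = 20 log₁₀(18.393) ≈ 25.29 dB
∠L = 175.94° − 109.38° = 66.56°

Substitute s = j1728:
Numerator: 50(j1728)^2 + 1400(j1728) + 3750 = -149295450 + j2419200
Denominator: (j1728)^2 + 1015(j1728) + 15000 = -2970984 + j1753920
|N| = √(149295450² + 2419200²) ≈ 1.4932e+08, ∠N ≈ 179.07°
|D| = √(2970984² + 1753920²) ≈ 3.4501e+06, ∠D ≈ 149.44°
|L| = 1.4932e+08 / 3.4501e+06 ≈ 43.28
Gain = 20 log₁₀(43.28) ≈ 32.73 dB
∠L = 179.07° − 149.44° = 29.63°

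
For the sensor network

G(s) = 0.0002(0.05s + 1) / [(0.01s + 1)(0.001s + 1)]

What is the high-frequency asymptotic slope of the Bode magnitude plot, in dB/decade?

Each pole contributes −20 dB/decade at high frequency; each zero contributes +20 dB/decade.
Net: 1 zero(s) − 2 pole(s) → -20 dB/decade.

-20 dB/decade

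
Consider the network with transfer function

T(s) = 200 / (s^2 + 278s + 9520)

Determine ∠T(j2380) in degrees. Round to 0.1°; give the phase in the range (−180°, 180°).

-173.3°

Substitute s = j2380:
Numerator: 200 = 200 + j0
Denominator: (j2380)^2 + 278(j2380) + 9520 = -5654880 + j661640
|N| = √(200² + 0²) ≈ 200, ∠N ≈ 0.00°
|D| = √(5654880² + 661640²) ≈ 5.6935e+06, ∠D ≈ 173.33°
∠T = 0.00° − 173.33° = -173.33°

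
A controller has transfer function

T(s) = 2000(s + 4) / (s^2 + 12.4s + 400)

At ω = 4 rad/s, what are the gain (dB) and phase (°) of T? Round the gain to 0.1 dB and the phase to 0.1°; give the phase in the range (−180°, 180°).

At s = jω = j4:
zero (s+4): 4 + j4 → |·| = √(4²+4²) = √32 ≈ 5.6569, ∠ = arctan(4/4) ≈ 45.00°
quadratic: (j4)² + 12.4·j4 + 400 = 384 + j49.6 → |·| ≈ 387.19, ∠ ≈ 7.36°
|T| = 2000 · 5.6569 / 387.19 ≈ 29.22
Gain = 20 log₁₀(29.22) ≈ 29.31 dB
∠T = 45.00° − 7.36° = 37.64°

29.3 dB, 37.6°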